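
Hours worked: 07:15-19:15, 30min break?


11h 30m (690 minutes)

Total time = (19×60+15) - (7×60+15)
= 1155 - 435 = 720 min
Minus break: 720 - 30 = 690 min
= 11h 30m


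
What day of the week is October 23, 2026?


Friday

Zeller's congruence:
q=23, m=10, k=26, j=20
h = (23 + ⌊13×11/5⌋ + 26 + ⌊26/4⌋ + ⌊20/4⌋ - 2×20) mod 7
= (23 + 28 + 26 + 6 + 5 - 40) mod 7
= 48 mod 7 = 6
h=6 → Friday


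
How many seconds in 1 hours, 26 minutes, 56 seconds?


Hours: 1 × 3600 = 3600
Minutes: 26 × 60 = 1560
Seconds: 56
Total = 3600 + 1560 + 56 = 5216

5216 seconds


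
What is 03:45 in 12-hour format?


3:45 AM

Hour: 3
3 < 12 → AM


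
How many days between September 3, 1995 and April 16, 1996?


From September 3, 1995 to April 16, 1996
Rest of September 1995: 30 - 3 = 27
Full months: October 31, November 30, December 31, January 31, February 1996 29, March 31
Days into April 1996: 16
Total = 27 + 31 + 30 + 31 + 31 + 29 + 31 + 16 = 226 days

226 days


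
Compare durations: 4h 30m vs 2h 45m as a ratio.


Duration 1: 270 minutes
Duration 2: 165 minutes
Ratio = 270:165
GCD = 15
Simplified = 18:11
As a decimal: 18/11 ≈ 1.64

18:11 (1.64)


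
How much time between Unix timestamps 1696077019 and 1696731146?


654127 seconds (181.7 hours / 7.57 days)

Difference = 1696731146 - 1696077019 = 654127 seconds
In hours: 654127 / 3600 ≈ 181.7
In days: 654127 / 86400 ≈ 7.57


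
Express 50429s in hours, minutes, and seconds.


Hours: 50429 ÷ 3600 = 14 remainder 29
Minutes: 29 ÷ 60 = 0 remainder 29
Seconds: 29

14h 0m 29s


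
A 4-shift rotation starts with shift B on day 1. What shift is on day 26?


Shifts: A, B, C, D
Start: B (index 1)
Day 26: (1 + 26 - 1) mod 4
= 26 mod 4
= 2
Index 2 → shift C

Shift C


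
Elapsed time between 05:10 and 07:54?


End time in minutes: 7×60 + 54 = 474
Start time in minutes: 5×60 + 10 = 310
Difference = 474 - 310 = 164 minutes
= 2 hours 44 minutes

2h 44m


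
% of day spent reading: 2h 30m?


10.4%

Time: 150 minutes
Day: 1440 minutes
Percentage = (150/1440) × 100 ≈ 10.4%


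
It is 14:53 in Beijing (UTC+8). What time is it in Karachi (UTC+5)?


11:53

Time difference = UTC+5 - UTC+8 = -3 hours
New hour = (14 -3) mod 24
= 11 mod 24 = 11
Minutes unchanged → 11:53


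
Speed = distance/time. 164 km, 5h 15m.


31.2 km/h

Distance: 164 km
Time: 5h 15m = 315 min = 315/60 = 21/4 hours
Speed = 164 ÷ (21/4) = 164 × 4 / 21 = 656/21 ≈ 31.2 km/h


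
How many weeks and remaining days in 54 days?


Weeks: 54 ÷ 7 = 7 remainder 5

7 weeks 5 days


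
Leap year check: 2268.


Rules: divisible by 4 AND (not by 100 OR by 400)
2268 ÷ 4 = 567 exactly → divisible by 4
2268 ÷ 100 = 22 remainder 68 → not divisible by 100
Divisible by 4 but not by 100 → leap year

Yes


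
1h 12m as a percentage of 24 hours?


Total minutes: 1×60 + 12 = 72
Day = 24×60 = 1440 minutes
Fraction = 72/1440 = 0.0500
As a percentage: 72/1440 × 100 = 5.00%

0.0500 (5.00%)


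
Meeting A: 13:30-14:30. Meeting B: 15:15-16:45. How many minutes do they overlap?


Meeting A: 810-870 (in minutes from midnight)
Meeting B: 915-1005
Overlap start = max(810, 915) = 915
Overlap end = min(870, 1005) = 870
Overlap = max(0, 870 - 915) = 0 min

0 minutes


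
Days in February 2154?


Month: February (month 2)
February: 28 or 29 (leap year)
2154 leap year? No

28 days


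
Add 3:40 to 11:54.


15:34

Start: 714 minutes from midnight
Add: 220 minutes
Total: 934 minutes
Hours: 934 ÷ 60 = 15 remainder 34


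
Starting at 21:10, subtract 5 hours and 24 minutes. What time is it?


15:46

Start: 1270 minutes from midnight
Subtract: 324 minutes
Remaining: 1270 - 324 = 946
Hours: 15, Minutes: 46


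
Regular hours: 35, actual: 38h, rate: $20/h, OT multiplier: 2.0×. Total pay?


Regular: 35h × $20 = $700.00
Overtime: 38 - 35 = 3h
OT pay: 3h × $20 × 2.0 = $120.00
Total = $700.00 + $120.00 = $820.00

$820.00


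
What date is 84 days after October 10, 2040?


Start: October 10, 2040
Add 84 days
October 10 → November 1: 31 - 10 + 1 = 22 days (84 - 22 = 62 left)
November 1 → December 1: 30 - 1 + 1 = 30 days (62 - 30 = 32 left)
December 1 → January 1: 31 - 1 + 1 = 31 days (32 - 31 = 1 left)
January 1 + 1 = January 2, 2041

January 2, 2041


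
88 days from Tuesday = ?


Start: Tuesday (index 1)
(1 + 88) mod 7
= 89 mod 7
= 5
Index 5 → Saturday

Saturday


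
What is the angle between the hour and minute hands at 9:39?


55.5°

Hour hand = 9×30 + 39×0.5 = 289.5°
Minute hand = 39×6 = 234°
Difference = |289.5 - 234| = 55.5°


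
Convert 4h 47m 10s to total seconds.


17230 seconds

Hours: 4 × 3600 = 14400
Minutes: 47 × 60 = 2820
Seconds: 10
Total = 14400 + 2820 + 10 = 17230


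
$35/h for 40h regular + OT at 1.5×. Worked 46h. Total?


$1715.00

Regular: 40h × $35 = $1400.00
Overtime: 46 - 40 = 6h
OT pay: 6h × $35 × 1.5 = $315.00
Total = $1400.00 + $315.00 = $1715.00


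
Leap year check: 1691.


No

Rules: divisible by 4 AND (not by 100 OR by 400)
1691 ÷ 4 = 422 remainder 3 → not divisible by 4
Not divisible by 4 → not a leap year


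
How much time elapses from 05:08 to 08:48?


3h 40m

End time in minutes: 8×60 + 48 = 528
Start time in minutes: 5×60 + 8 = 308
Difference = 528 - 308 = 220 minutes
= 3 hours 40 minutes


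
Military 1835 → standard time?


Hour: 18
18 - 12 = 6 → PM

6:35 PM


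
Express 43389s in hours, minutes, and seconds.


Hours: 43389 ÷ 3600 = 12 remainder 189
Minutes: 189 ÷ 60 = 3 remainder 9
Seconds: 9

12h 3m 9s


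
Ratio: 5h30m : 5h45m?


Duration 1: 330 minutes
Duration 2: 345 minutes
Ratio = 330:345
GCD = 15
Simplified = 22:23
As a decimal: 22/23 ≈ 0.96

22:23 (0.96)


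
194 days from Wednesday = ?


Start: Wednesday (index 2)
(2 + 194) mod 7
= 196 mod 7
= 0
Index 0 → Monday

Monday


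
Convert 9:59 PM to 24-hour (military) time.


21:59

Input: 9:59 PM
PM: 9 + 12 = 21


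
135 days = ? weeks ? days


19 weeks 2 days

Weeks: 135 ÷ 7 = 19 remainder 2


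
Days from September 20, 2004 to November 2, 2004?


From September 20, 2004 to November 2, 2004
Rest of September 2004: 30 - 20 = 10
Full months: October 31
Days into November 2004: 2
Total = 10 + 31 + 2 = 43 days

43 days


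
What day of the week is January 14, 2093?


Zeller's congruence:
q=14, m=13, k=92, j=20
h = (14 + ⌊13×14/5⌋ + 92 + ⌊92/4⌋ + ⌊20/4⌋ - 2×20) mod 7
= (14 + 36 + 92 + 23 + 5 - 40) mod 7
= 130 mod 7 = 4
h=4 → Wednesday

Wednesday


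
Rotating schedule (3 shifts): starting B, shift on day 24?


Shifts: A, B, C
Start: B (index 1)
Day 24: (1 + 24 - 1) mod 3
= 24 mod 3
= 0
Index 0 → shift A

Shift A


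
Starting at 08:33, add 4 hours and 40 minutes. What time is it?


Start: 513 minutes from midnight
Add: 280 minutes
Total: 793 minutes
Hours: 793 ÷ 60 = 13 remainder 13

13:13


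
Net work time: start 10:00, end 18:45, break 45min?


8h 0m (480 minutes)

Total time = (18×60+45) - (10×60+0)
= 1125 - 600 = 525 min
Minus break: 525 - 45 = 480 min
= 8h 0m


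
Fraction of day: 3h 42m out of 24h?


Total minutes: 3×60 + 42 = 222
Day = 24×60 = 1440 minutes
Fraction = 222/1440 ≈ 0.1542
As a percentage: 222/1440 × 100 ≈ 15.42%

0.1542 (15.42%)


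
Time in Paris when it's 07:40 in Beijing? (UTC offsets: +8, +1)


00:40

Time difference = UTC+1 - UTC+8 = -7 hours
New hour = (7 -7) mod 24
= 0 mod 24 = 0
Minutes unchanged → 00:40


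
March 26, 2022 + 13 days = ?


April 8, 2022

Start: March 26, 2022
Add 13 days
March 26 → April 1: 31 - 26 + 1 = 6 days (13 - 6 = 7 left)
April 1 + 7 = April 8, 2022


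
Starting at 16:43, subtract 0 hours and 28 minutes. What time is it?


16:15

Start: 1003 minutes from midnight
Subtract: 28 minutes
Remaining: 1003 - 28 = 975
Hours: 16, Minutes: 15


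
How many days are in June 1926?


Month: June (month 6)
June has 30 days

30 days


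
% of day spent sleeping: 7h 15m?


Time: 435 minutes
Day: 1440 minutes
Percentage = (435/1440) × 100 ≈ 30.2%

30.2%


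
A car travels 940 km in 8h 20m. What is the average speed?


112.8 km/h

Distance: 940 km
Time: 8h 20m = 500 min = 500/60 = 25/3 hours
Speed = 940 ÷ (25/3) = 940 × 3 / 25 = 2820/25 = 112.8 km/h


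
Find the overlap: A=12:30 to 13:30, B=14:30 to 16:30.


Meeting A: 750-810 (in minutes from midnight)
Meeting B: 870-990
Overlap start = max(750, 870) = 870
Overlap end = min(810, 990) = 810
Overlap = max(0, 810 - 870) = 0 min

0 minutes


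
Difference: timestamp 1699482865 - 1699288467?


Difference = 1699482865 - 1699288467 = 194398 seconds
In hours: 194398 / 3600 ≈ 54.0
In days: 194398 / 86400 ≈ 2.25

194398 seconds (54.0 hours / 2.25 days)


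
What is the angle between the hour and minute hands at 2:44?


178.0°

Hour hand = 2×30 + 44×0.5 = 82.0°
Minute hand = 44×6 = 264°
Difference = |82.0 - 264| = 182.0°
Since > 180°: 360 - 182.0 = 178.0°


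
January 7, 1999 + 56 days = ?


Start: January 7, 1999
Add 56 days
January 7 → February 1: 31 - 7 + 1 = 25 days (56 - 25 = 31 left)
February 1 → March 1: 28 - 1 + 1 = 28 days (31 - 28 = 3 left)
March 1 + 3 = March 4, 1999

March 4, 1999


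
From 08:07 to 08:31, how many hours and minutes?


0h 24m

End time in minutes: 8×60 + 31 = 511
Start time in minutes: 8×60 + 7 = 487
Difference = 511 - 487 = 24 minutes
= 0 hours 24 minutes


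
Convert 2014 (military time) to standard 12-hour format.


Hour: 20
20 - 12 = 8 → PM

8:14 PM


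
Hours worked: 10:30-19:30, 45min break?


8h 15m (495 minutes)

Total time = (19×60+30) - (10×60+30)
= 1170 - 630 = 540 min
Minus break: 540 - 45 = 495 min
= 8h 15m


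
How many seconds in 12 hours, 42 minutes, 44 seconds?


Hours: 12 × 3600 = 43200
Minutes: 42 × 60 = 2520
Seconds: 44
Total = 43200 + 2520 + 44 = 45764

45764 seconds


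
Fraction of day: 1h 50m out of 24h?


0.0764 (7.64%)

Total minutes: 1×60 + 50 = 110
Day = 24×60 = 1440 minutes
Fraction = 110/1440 ≈ 0.0764
As a percentage: 110/1440 × 100 ≈ 7.64%


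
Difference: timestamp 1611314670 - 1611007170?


Difference = 1611314670 - 1611007170 = 307500 seconds
In hours: 307500 / 3600 ≈ 85.4
In days: 307500 / 86400 ≈ 3.56

307500 seconds (85.4 hours / 3.56 days)


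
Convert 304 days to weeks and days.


Weeks: 304 ÷ 7 = 43 remainder 3

43 weeks 3 days


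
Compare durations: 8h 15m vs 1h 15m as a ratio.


Duration 1: 495 minutes
Duration 2: 75 minutes
Ratio = 495:75
GCD = 15
Simplified = 33:5
As a decimal: 33/5 = 6.60

33:5 (6.60)


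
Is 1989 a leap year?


Rules: divisible by 4 AND (not by 100 OR by 400)
1989 ÷ 4 = 497 remainder 1 → not divisible by 4
Not divisible by 4 → not a leap year

No


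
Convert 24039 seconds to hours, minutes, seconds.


6h 40m 39s

Hours: 24039 ÷ 3600 = 6 remainder 2439
Minutes: 2439 ÷ 60 = 40 remainder 39
Seconds: 39


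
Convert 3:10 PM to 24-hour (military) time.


15:10

Input: 3:10 PM
PM: 3 + 12 = 15


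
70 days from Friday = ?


Start: Friday (index 4)
(4 + 70) mod 7
= 74 mod 7
= 4
Index 4 → Friday

Friday


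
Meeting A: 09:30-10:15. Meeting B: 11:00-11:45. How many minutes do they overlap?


0 minutes

Meeting A: 570-615 (in minutes from midnight)
Meeting B: 660-705
Overlap start = max(570, 660) = 660
Overlap end = min(615, 705) = 615
Overlap = max(0, 615 - 660) = 0 min


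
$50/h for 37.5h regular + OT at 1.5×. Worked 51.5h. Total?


$2925.00

Regular: 37.5h × $50 = $1875.00
Overtime: 51.5 - 37.5 = 14.0h
OT pay: 14.0h × $50 × 1.5 = $1050.00
Total = $1875.00 + $1050.00 = $2925.00


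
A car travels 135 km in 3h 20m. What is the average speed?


Distance: 135 km
Time: 3h 20m = 200 min = 200/60 = 10/3 hours
Speed = 135 ÷ (10/3) = 135 × 3 / 10 = 405/10 = 40.5 km/h

40.5 km/h


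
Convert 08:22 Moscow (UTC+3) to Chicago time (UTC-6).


23:22 (previous day)

Time difference = UTC-6 - UTC+3 = -9 hours
New hour = (8 -9) mod 24
= -1 mod 24 = 23
Minutes unchanged → 23:22; -1 < 0 → previous day


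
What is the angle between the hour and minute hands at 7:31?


Hour hand = 7×30 + 31×0.5 = 225.5°
Minute hand = 31×6 = 186°
Difference = |225.5 - 186| = 39.5°

39.5°


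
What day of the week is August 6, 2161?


Thursday

Zeller's congruence:
q=6, m=8, k=61, j=21
h = (6 + ⌊13×9/5⌋ + 61 + ⌊61/4⌋ + ⌊21/4⌋ - 2×21) mod 7
= (6 + 23 + 61 + 15 + 5 - 42) mod 7
= 68 mod 7 = 5
h=5 → Thursday


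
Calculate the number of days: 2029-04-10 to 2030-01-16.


281 days

From April 10, 2029 to January 16, 2030
Rest of April 2029: 30 - 10 = 20
Full months: May 31, June 30, July 31, August 31, September 30, October 31, November 30, December 31
Days into January 2030: 16
Total = 20 + 31 + 30 + 31 + 31 + 30 + 31 + 30 + 31 + 16 = 281 days


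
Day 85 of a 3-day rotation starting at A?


Shift A

Shifts: A, B, C
Start: A (index 0)
Day 85: (0 + 85 - 1) mod 3
= 84 mod 3
= 0
Index 0 → shift A


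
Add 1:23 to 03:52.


Start: 232 minutes from midnight
Add: 83 minutes
Total: 315 minutes
Hours: 315 ÷ 60 = 5 remainder 15

05:15


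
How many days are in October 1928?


Month: October (month 10)
October has 31 days

31 days


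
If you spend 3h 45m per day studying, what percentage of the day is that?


Time: 225 minutes
Day: 1440 minutes
Percentage = (225/1440) × 100 ≈ 15.6%

15.6%


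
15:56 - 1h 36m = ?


Start: 956 minutes from midnight
Subtract: 96 minutes
Remaining: 956 - 96 = 860
Hours: 14, Minutes: 20

14:20


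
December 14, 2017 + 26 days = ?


January 9, 2018

Start: December 14, 2017
Add 26 days
December 14 → January 1: 31 - 14 + 1 = 18 days (26 - 18 = 8 left)
January 1 + 8 = January 9, 2018


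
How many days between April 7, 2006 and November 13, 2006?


220 days

From April 7, 2006 to November 13, 2006
Rest of April 2006: 30 - 7 = 23
Full months: May 31, June 30, July 31, August 31, September 30, October 31
Days into November 2006: 13
Total = 23 + 31 + 30 + 31 + 31 + 30 + 31 + 13 = 220 days


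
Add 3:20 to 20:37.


Start: 1237 minutes from midnight
Add: 200 minutes
Total: 1437 minutes
Hours: 1437 ÷ 60 = 23 remainder 57

23:57


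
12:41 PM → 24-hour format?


12:41

Input: 12:41 PM
12 PM → 12 (noon)


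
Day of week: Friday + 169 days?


Saturday

Start: Friday (index 4)
(4 + 169) mod 7
= 173 mod 7
= 5
Index 5 → Saturday


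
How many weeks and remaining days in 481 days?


Weeks: 481 ÷ 7 = 68 remainder 5

68 weeks 5 days


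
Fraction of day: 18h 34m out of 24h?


0.7736 (77.36%)

Total minutes: 18×60 + 34 = 1114
Day = 24×60 = 1440 minutes
Fraction = 1114/1440 ≈ 0.7736
As a percentage: 1114/1440 × 100 ≈ 77.36%


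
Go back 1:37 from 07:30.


Start: 450 minutes from midnight
Subtract: 97 minutes
Remaining: 450 - 97 = 353
Hours: 5, Minutes: 53

05:53


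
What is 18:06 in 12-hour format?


6:06 PM

Hour: 18
18 - 12 = 6 → PM


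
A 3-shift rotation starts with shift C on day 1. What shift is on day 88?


Shifts: A, B, C
Start: C (index 2)
Day 88: (2 + 88 - 1) mod 3
= 89 mod 3
= 2
Index 2 → shift C

Shift C


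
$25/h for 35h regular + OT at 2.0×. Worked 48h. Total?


Regular: 35h × $25 = $875.00
Overtime: 48 - 35 = 13h
OT pay: 13h × $25 × 2.0 = $650.00
Total = $875.00 + $650.00 = $1525.00

$1525.00


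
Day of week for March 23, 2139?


Zeller's congruence:
q=23, m=3, k=39, j=21
h = (23 + ⌊13×4/5⌋ + 39 + ⌊39/4⌋ + ⌊21/4⌋ - 2×21) mod 7
= (23 + 10 + 39 + 9 + 5 - 42) mod 7
= 44 mod 7 = 2
h=2 → Monday

Monday


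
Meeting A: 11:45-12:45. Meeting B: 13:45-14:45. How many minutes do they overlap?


0 minutes

Meeting A: 705-765 (in minutes from midnight)
Meeting B: 825-885
Overlap start = max(705, 825) = 825
Overlap end = min(765, 885) = 765
Overlap = max(0, 765 - 825) = 0 min


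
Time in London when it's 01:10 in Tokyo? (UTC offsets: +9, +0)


16:10 (previous day)

Time difference = UTC+0 - UTC+9 = -9 hours
New hour = (1 -9) mod 24
= -8 mod 24 = 16
Minutes unchanged → 16:10; -8 < 0 → previous day


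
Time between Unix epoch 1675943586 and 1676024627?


Difference = 1676024627 - 1675943586 = 81041 seconds
In hours: 81041 / 3600 ≈ 22.5
In days: 81041 / 86400 ≈ 0.94

81041 seconds (22.5 hours / 0.94 days)


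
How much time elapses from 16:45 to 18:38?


1h 53m

End time in minutes: 18×60 + 38 = 1118
Start time in minutes: 16×60 + 45 = 1005
Difference = 1118 - 1005 = 113 minutes
= 1 hours 53 minutes


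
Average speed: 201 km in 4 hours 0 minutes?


Distance: 201 km
Time: 4 hours
Speed = 201 / 4 ≈ 50.3 km/h

50.3 km/h


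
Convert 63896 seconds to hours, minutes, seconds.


Hours: 63896 ÷ 3600 = 17 remainder 2696
Minutes: 2696 ÷ 60 = 44 remainder 56
Seconds: 56

17h 44m 56s


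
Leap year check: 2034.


No

Rules: divisible by 4 AND (not by 100 OR by 400)
2034 ÷ 4 = 508 remainder 2 → not divisible by 4
Not divisible by 4 → not a leap year


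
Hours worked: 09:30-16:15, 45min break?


6h 0m (360 minutes)

Total time = (16×60+15) - (9×60+30)
= 975 - 570 = 405 min
Minus break: 405 - 45 = 360 min
= 6h 0m


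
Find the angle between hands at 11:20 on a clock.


140.0°

Hour hand = 11×30 + 20×0.5 = 340.0°
Minute hand = 20×6 = 120°
Difference = |340.0 - 120| = 220.0°
Since > 180°: 360 - 220.0 = 140.0°


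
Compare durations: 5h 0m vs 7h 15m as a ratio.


Duration 1: 300 minutes
Duration 2: 435 minutes
Ratio = 300:435
GCD = 15
Simplified = 20:29
As a decimal: 20/29 ≈ 0.69

20:29 (0.69)


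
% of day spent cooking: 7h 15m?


Time: 435 minutes
Day: 1440 minutes
Percentage = (435/1440) × 100 ≈ 30.2%

30.2%


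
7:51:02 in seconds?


28262 seconds

Hours: 7 × 3600 = 25200
Minutes: 51 × 60 = 3060
Seconds: 2
Total = 25200 + 3060 + 2 = 28262


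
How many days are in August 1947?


Month: August (month 8)
August has 31 days

31 days


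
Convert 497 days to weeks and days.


Weeks: 497 ÷ 7 = 71 remainder 0

71 weeks 0 days


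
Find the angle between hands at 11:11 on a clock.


90.5°

Hour hand = 11×30 + 11×0.5 = 335.5°
Minute hand = 11×6 = 66°
Difference = |335.5 - 66| = 269.5°
Since > 180°: 360 - 269.5 = 90.5°


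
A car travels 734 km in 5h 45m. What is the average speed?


Distance: 734 km
Time: 5h 45m = 345 min = 345/60 = 23/4 hours
Speed = 734 ÷ (23/4) = 734 × 4 / 23 = 2936/23 ≈ 127.7 km/h

127.7 km/h


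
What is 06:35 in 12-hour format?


6:35 AM

Hour: 6
6 < 12 → AM


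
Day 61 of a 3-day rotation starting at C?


Shifts: A, B, C
Start: C (index 2)
Day 61: (2 + 61 - 1) mod 3
= 62 mod 3
= 2
Index 2 → shift C

Shift C


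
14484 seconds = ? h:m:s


4h 1m 24s

Hours: 14484 ÷ 3600 = 4 remainder 84
Minutes: 84 ÷ 60 = 1 remainder 24
Seconds: 24


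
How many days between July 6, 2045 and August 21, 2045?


From July 6, 2045 to August 21, 2045
Rest of July 2045: 31 - 6 = 25
Days into August 2045: 21
Total = 25 + 21 = 46 days

46 days


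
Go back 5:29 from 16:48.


11:19

Start: 1008 minutes from midnight
Subtract: 329 minutes
Remaining: 1008 - 329 = 679
Hours: 11, Minutes: 19


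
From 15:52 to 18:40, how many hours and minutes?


2h 48m

End time in minutes: 18×60 + 40 = 1120
Start time in minutes: 15×60 + 52 = 952
Difference = 1120 - 952 = 168 minutes
= 2 hours 48 minutes


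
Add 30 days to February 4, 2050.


March 6, 2050

Start: February 4, 2050
Add 30 days
February 4 → March 1: 28 - 4 + 1 = 25 days (30 - 25 = 5 left)
March 1 + 5 = March 6, 2050


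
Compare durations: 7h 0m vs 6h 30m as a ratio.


14:13 (1.08)

Duration 1: 420 minutes
Duration 2: 390 minutes
Ratio = 420:390
GCD = 30
Simplified = 14:13
As a decimal: 14/13 ≈ 1.08


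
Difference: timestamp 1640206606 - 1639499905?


Difference = 1640206606 - 1639499905 = 706701 seconds
In hours: 706701 / 3600 ≈ 196.3
In days: 706701 / 86400 ≈ 8.18

706701 seconds (196.3 hours / 8.18 days)


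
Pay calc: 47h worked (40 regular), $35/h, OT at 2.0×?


$1890.00

Regular: 40h × $35 = $1400.00
Overtime: 47 - 40 = 7h
OT pay: 7h × $35 × 2.0 = $490.00
Total = $1400.00 + $490.00 = $1890.00


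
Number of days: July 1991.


31 days

Month: July (month 7)
July has 31 days


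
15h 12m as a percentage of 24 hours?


0.6333 (63.33%)

Total minutes: 15×60 + 12 = 912
Day = 24×60 = 1440 minutes
Fraction = 912/1440 ≈ 0.6333
As a percentage: 912/1440 × 100 ≈ 63.33%


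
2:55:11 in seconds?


10511 seconds

Hours: 2 × 3600 = 7200
Minutes: 55 × 60 = 3300
Seconds: 11
Total = 7200 + 3300 + 11 = 10511


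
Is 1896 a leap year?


Rules: divisible by 4 AND (not by 100 OR by 400)
1896 ÷ 4 = 474 exactly → divisible by 4
1896 ÷ 100 = 18 remainder 96 → not divisible by 100
Divisible by 4 but not by 100 → leap year

Yes


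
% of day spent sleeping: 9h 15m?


38.5%

Time: 555 minutes
Day: 1440 minutes
Percentage = (555/1440) × 100 ≈ 38.5%


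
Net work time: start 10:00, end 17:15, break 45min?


Total time = (17×60+15) - (10×60+0)
= 1035 - 600 = 435 min
Minus break: 435 - 45 = 390 min
= 6h 30m

6h 30m (390 minutes)


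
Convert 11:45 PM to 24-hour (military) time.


23:45

Input: 11:45 PM
PM: 11 + 12 = 23


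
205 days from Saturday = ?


Start: Saturday (index 5)
(5 + 205) mod 7
= 210 mod 7
= 0
Index 0 → Monday

Monday


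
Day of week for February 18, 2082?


Wednesday

Zeller's congruence:
q=18, m=14, k=81, j=20
h = (18 + ⌊13×15/5⌋ + 81 + ⌊81/4⌋ + ⌊20/4⌋ - 2×20) mod 7
= (18 + 39 + 81 + 20 + 5 - 40) mod 7
= 123 mod 7 = 4
h=4 → Wednesday


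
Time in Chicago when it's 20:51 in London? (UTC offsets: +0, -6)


14:51

Time difference = UTC-6 - UTC+0 = -6 hours
New hour = (20 -6) mod 24
= 14 mod 24 = 14
Minutes unchanged → 14:51


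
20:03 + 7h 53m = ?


Start: 1203 minutes from midnight
Add: 473 minutes
Total: 1676 minutes
Hours: 1676 ÷ 60 = 27 remainder 56
27 ≥ 24 → 27 - 24 = 3 (next day)

03:56 (next day)


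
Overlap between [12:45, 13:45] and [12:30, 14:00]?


Meeting A: 765-825 (in minutes from midnight)
Meeting B: 750-840
Overlap start = max(765, 750) = 765
Overlap end = min(825, 840) = 825
Overlap = max(0, 825 - 765) = 60 min

60 minutes


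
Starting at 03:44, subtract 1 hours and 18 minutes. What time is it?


Start: 224 minutes from midnight
Subtract: 78 minutes
Remaining: 224 - 78 = 146
Hours: 2, Minutes: 26

02:26


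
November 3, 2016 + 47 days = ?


December 20, 2016

Start: November 3, 2016
Add 47 days
November 3 → December 1: 30 - 3 + 1 = 28 days (47 - 28 = 19 left)
December 1 + 19 = December 20, 2016


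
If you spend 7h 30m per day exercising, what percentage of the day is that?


Time: 450 minutes
Day: 1440 minutes
Percentage = (450/1440) × 100 ≈ 31.3%

31.3%


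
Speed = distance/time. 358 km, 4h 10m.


Distance: 358 km
Time: 4h 10m = 250 min = 250/60 = 25/6 hours
Speed = 358 ÷ (25/6) = 358 × 6 / 25 = 2148/25 ≈ 85.9 km/h

85.9 km/h


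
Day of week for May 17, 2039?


Zeller's congruence:
q=17, m=5, k=39, j=20
h = (17 + ⌊13×6/5⌋ + 39 + ⌊39/4⌋ + ⌊20/4⌋ - 2×20) mod 7
= (17 + 15 + 39 + 9 + 5 - 40) mod 7
= 45 mod 7 = 3
h=3 → Tuesday

Tuesday


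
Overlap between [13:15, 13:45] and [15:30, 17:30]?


Meeting A: 795-825 (in minutes from midnight)
Meeting B: 930-1050
Overlap start = max(795, 930) = 930
Overlap end = min(825, 1050) = 825
Overlap = max(0, 825 - 930) = 0 min

0 minutes


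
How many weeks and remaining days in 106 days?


15 weeks 1 days

Weeks: 106 ÷ 7 = 15 remainder 1


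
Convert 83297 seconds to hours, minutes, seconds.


Hours: 83297 ÷ 3600 = 23 remainder 497
Minutes: 497 ÷ 60 = 8 remainder 17
Seconds: 17

23h 8m 17s


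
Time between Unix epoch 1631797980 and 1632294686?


Difference = 1632294686 - 1631797980 = 496706 seconds
In hours: 496706 / 3600 ≈ 138.0
In days: 496706 / 86400 ≈ 5.75

496706 seconds (138.0 hours / 5.75 days)


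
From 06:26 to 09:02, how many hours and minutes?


2h 36m

End time in minutes: 9×60 + 2 = 542
Start time in minutes: 6×60 + 26 = 386
Difference = 542 - 386 = 156 minutes
= 2 hours 36 minutes


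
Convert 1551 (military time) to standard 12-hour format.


3:51 PM

Hour: 15
15 - 12 = 3 → PM


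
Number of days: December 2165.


31 days

Month: December (month 12)
December has 31 days


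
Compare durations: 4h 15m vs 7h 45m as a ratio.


Duration 1: 255 minutes
Duration 2: 465 minutes
Ratio = 255:465
GCD = 15
Simplified = 17:31
As a decimal: 17/31 ≈ 0.55

17:31 (0.55)


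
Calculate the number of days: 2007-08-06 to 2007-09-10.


35 days

From August 6, 2007 to September 10, 2007
Rest of August 2007: 31 - 6 = 25
Days into September 2007: 10
Total = 25 + 10 = 35 days


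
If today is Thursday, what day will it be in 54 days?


Start: Thursday (index 3)
(3 + 54) mod 7
= 57 mod 7
= 1
Index 1 → Tuesday

Tuesday


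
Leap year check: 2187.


No

Rules: divisible by 4 AND (not by 100 OR by 400)
2187 ÷ 4 = 546 remainder 3 → not divisible by 4
Not divisible by 4 → not a leap year


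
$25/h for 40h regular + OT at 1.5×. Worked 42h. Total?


Regular: 40h × $25 = $1000.00
Overtime: 42 - 40 = 2h
OT pay: 2h × $25 × 1.5 = $75.00
Total = $1000.00 + $75.00 = $1075.00

$1075.00


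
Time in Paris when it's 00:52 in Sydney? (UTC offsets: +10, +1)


Time difference = UTC+1 - UTC+10 = -9 hours
New hour = (0 -9) mod 24
= -9 mod 24 = 15
Minutes unchanged → 15:52; -9 < 0 → previous day

15:52 (previous day)


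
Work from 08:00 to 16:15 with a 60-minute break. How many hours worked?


Total time = (16×60+15) - (8×60+0)
= 975 - 480 = 495 min
Minus break: 495 - 60 = 435 min
= 7h 15m

7h 15m (435 minutes)


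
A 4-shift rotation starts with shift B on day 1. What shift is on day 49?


Shifts: A, B, C, D
Start: B (index 1)
Day 49: (1 + 49 - 1) mod 4
= 49 mod 4
= 1
Index 1 → shift B

Shift B


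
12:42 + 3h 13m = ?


Start: 762 minutes from midnight
Add: 193 minutes
Total: 955 minutes
Hours: 955 ÷ 60 = 15 remainder 55

15:55


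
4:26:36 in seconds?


Hours: 4 × 3600 = 14400
Minutes: 26 × 60 = 1560
Seconds: 36
Total = 14400 + 1560 + 36 = 15996

15996 seconds


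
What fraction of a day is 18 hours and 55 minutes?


0.7882 (78.82%)

Total minutes: 18×60 + 55 = 1135
Day = 24×60 = 1440 minutes
Fraction = 1135/1440 ≈ 0.7882
As a percentage: 1135/1440 × 100 ≈ 78.82%


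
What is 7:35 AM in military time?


07:35

Input: 7:35 AM
AM hour stays: 7


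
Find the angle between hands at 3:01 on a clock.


84.5°

Hour hand = 3×30 + 1×0.5 = 90.5°
Minute hand = 1×6 = 6°
Difference = |90.5 - 6| = 84.5°


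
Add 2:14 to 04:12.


06:26

Start: 252 minutes from midnight
Add: 134 minutes
Total: 386 minutes
Hours: 386 ÷ 60 = 6 remainder 26


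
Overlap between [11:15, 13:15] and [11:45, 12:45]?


Meeting A: 675-795 (in minutes from midnight)
Meeting B: 705-765
Overlap start = max(675, 705) = 705
Overlap end = min(795, 765) = 765
Overlap = max(0, 765 - 705) = 60 min

60 minutes


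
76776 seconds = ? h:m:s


Hours: 76776 ÷ 3600 = 21 remainder 1176
Minutes: 1176 ÷ 60 = 19 remainder 36
Seconds: 36

21h 19m 36s


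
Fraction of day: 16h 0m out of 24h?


Total minutes: 16×60 + 0 = 960
Day = 24×60 = 1440 minutes
Fraction = 960/1440 ≈ 0.6667
As a percentage: 960/1440 × 100 ≈ 66.67%

0.6667 (66.67%)


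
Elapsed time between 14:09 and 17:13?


End time in minutes: 17×60 + 13 = 1033
Start time in minutes: 14×60 + 9 = 849
Difference = 1033 - 849 = 184 minutes
= 3 hours 4 minutes

3h 4m


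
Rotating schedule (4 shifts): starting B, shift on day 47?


Shifts: A, B, C, D
Start: B (index 1)
Day 47: (1 + 47 - 1) mod 4
= 47 mod 4
= 3
Index 3 → shift D

Shift D


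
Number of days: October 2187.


31 days

Month: October (month 10)
October has 31 days


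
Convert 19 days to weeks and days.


2 weeks 5 days

Weeks: 19 ÷ 7 = 2 remainder 5


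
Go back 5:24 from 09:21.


03:57

Start: 561 minutes from midnight
Subtract: 324 minutes
Remaining: 561 - 324 = 237
Hours: 3, Minutes: 57


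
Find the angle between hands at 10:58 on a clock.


19.0°

Hour hand = 10×30 + 58×0.5 = 329.0°
Minute hand = 58×6 = 348°
Difference = |329.0 - 348| = 19.0°


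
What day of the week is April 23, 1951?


Zeller's congruence:
q=23, m=4, k=51, j=19
h = (23 + ⌊13×5/5⌋ + 51 + ⌊51/4⌋ + ⌊19/4⌋ - 2×19) mod 7
= (23 + 13 + 51 + 12 + 4 - 38) mod 7
= 65 mod 7 = 2
h=2 → Monday

Monday


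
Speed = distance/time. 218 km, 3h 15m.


67.1 km/h

Distance: 218 km
Time: 3h 15m = 195 min = 195/60 = 13/4 hours
Speed = 218 ÷ (13/4) = 218 × 4 / 13 = 872/13 ≈ 67.1 km/h


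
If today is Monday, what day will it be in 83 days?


Start: Monday (index 0)
(0 + 83) mod 7
= 83 mod 7
= 6
Index 6 → Sunday

Sunday


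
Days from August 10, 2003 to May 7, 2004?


271 days

From August 10, 2003 to May 7, 2004
Rest of August 2003: 31 - 10 = 21
Full months: September 30, October 31, November 30, December 31, January 31, February 2004 29, March 31, April 30
Days into May 2004: 7
Total = 21 + 30 + 31 + 30 + 31 + 31 + 29 + 31 + 30 + 7 = 271 days


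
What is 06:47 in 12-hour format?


Hour: 6
6 < 12 → AM

6:47 AM


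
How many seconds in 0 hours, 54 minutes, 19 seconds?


3259 seconds

Hours: 0 × 3600 = 0
Minutes: 54 × 60 = 3240
Seconds: 19
Total = 0 + 3240 + 19 = 3259


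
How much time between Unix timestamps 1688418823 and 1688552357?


133534 seconds (37.1 hours / 1.55 days)

Difference = 1688552357 - 1688418823 = 133534 seconds
In hours: 133534 / 3600 ≈ 37.1
In days: 133534 / 86400 ≈ 1.55


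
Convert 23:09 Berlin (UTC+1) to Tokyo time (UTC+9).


Time difference = UTC+9 - UTC+1 = +8 hours
New hour = (23 + 8) mod 24
= 31 mod 24 = 7
Minutes unchanged → 07:09; 31 ≥ 24 → next day

07:09 (next day)


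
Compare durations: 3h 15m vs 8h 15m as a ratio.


13:33 (0.39)

Duration 1: 195 minutes
Duration 2: 495 minutes
Ratio = 195:495
GCD = 15
Simplified = 13:33
As a decimal: 13/33 ≈ 0.39


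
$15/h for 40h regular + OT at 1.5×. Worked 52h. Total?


$870.00

Regular: 40h × $15 = $600.00
Overtime: 52 - 40 = 12h
OT pay: 12h × $15 × 1.5 = $270.00
Total = $600.00 + $270.00 = $870.00


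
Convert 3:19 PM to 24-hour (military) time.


15:19

Input: 3:19 PM
PM: 3 + 12 = 15


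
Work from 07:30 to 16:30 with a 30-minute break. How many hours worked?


8h 30m (510 minutes)

Total time = (16×60+30) - (7×60+30)
= 990 - 450 = 540 min
Minus break: 540 - 30 = 510 min
= 8h 30m


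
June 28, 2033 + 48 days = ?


Start: June 28, 2033
Add 48 days
June 28 → July 1: 30 - 28 + 1 = 3 days (48 - 3 = 45 left)
July 1 → August 1: 31 - 1 + 1 = 31 days (45 - 31 = 14 left)
August 1 + 14 = August 15, 2033

August 15, 2033


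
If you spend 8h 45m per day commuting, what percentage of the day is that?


36.5%

Time: 525 minutes
Day: 1440 minutes
Percentage = (525/1440) × 100 ≈ 36.5%


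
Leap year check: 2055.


No

Rules: divisible by 4 AND (not by 100 OR by 400)
2055 ÷ 4 = 513 remainder 3 → not divisible by 4
Not divisible by 4 → not a leap year


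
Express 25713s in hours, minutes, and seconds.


7h 8m 33s

Hours: 25713 ÷ 3600 = 7 remainder 513
Minutes: 513 ÷ 60 = 8 remainder 33
Seconds: 33


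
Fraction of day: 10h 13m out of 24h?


0.4257 (42.57%)

Total minutes: 10×60 + 13 = 613
Day = 24×60 = 1440 minutes
Fraction = 613/1440 ≈ 0.4257
As a percentage: 613/1440 × 100 ≈ 42.57%


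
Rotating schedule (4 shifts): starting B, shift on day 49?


Shift B

Shifts: A, B, C, D
Start: B (index 1)
Day 49: (1 + 49 - 1) mod 4
= 49 mod 4
= 1
Index 1 → shift B


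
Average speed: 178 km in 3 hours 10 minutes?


56.2 km/h

Distance: 178 km
Time: 3h 10m = 190 min = 190/60 = 19/6 hours
Speed = 178 ÷ (19/6) = 178 × 6 / 19 = 1068/19 ≈ 56.2 km/h


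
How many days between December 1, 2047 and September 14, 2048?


288 days

From December 1, 2047 to September 14, 2048
Rest of December 2047: 31 - 1 = 30
Full months: January 31, February 2048 29, March 31, April 30, May 31, June 30, July 31, August 31
Days into September 2048: 14
Total = 30 + 31 + 29 + 31 + 30 + 31 + 30 + 31 + 31 + 14 = 288 days


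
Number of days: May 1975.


31 days

Month: May (month 5)
May has 31 days


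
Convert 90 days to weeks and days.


12 weeks 6 days

Weeks: 90 ÷ 7 = 12 remainder 6


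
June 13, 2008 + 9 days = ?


Start: June 13, 2008
Add 9 days
June 13 + 9 = June 22, 2008

June 22, 2008


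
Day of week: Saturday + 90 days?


Start: Saturday (index 5)
(5 + 90) mod 7
= 95 mod 7
= 4
Index 4 → Friday

Friday


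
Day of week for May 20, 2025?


Tuesday

Zeller's congruence:
q=20, m=5, k=25, j=20
h = (20 + ⌊13×6/5⌋ + 25 + ⌊25/4⌋ + ⌊20/4⌋ - 2×20) mod 7
= (20 + 15 + 25 + 6 + 5 - 40) mod 7
= 31 mod 7 = 3
h=3 → Tuesday


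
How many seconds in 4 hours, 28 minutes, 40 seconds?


16120 seconds

Hours: 4 × 3600 = 14400
Minutes: 28 × 60 = 1680
Seconds: 40
Total = 14400 + 1680 + 40 = 16120


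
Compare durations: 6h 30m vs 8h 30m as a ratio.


13:17 (0.76)

Duration 1: 390 minutes
Duration 2: 510 minutes
Ratio = 390:510
GCD = 30
Simplified = 13:17
As a decimal: 13/17 ≈ 0.76


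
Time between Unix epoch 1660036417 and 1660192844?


Difference = 1660192844 - 1660036417 = 156427 seconds
In hours: 156427 / 3600 ≈ 43.5
In days: 156427 / 86400 ≈ 1.81

156427 seconds (43.5 hours / 1.81 days)


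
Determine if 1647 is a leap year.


Rules: divisible by 4 AND (not by 100 OR by 400)
1647 ÷ 4 = 411 remainder 3 → not divisible by 4
Not divisible by 4 → not a leap year

No


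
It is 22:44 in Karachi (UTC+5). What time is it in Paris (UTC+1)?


Time difference = UTC+1 - UTC+5 = -4 hours
New hour = (22 -4) mod 24
= 18 mod 24 = 18
Minutes unchanged → 18:44

18:44


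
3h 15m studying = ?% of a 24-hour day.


Time: 195 minutes
Day: 1440 minutes
Percentage = (195/1440) × 100 ≈ 13.5%

13.5%


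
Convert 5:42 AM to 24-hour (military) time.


Input: 5:42 AM
AM hour stays: 5

05:42


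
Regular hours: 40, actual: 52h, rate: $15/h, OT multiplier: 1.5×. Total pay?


Regular: 40h × $15 = $600.00
Overtime: 52 - 40 = 12h
OT pay: 12h × $15 × 1.5 = $270.00
Total = $600.00 + $270.00 = $870.00

$870.00


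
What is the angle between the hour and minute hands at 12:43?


123.5°

Hour hand (12 ≡ 0 on the dial): 0×30 + 43×0.5 = 21.5°
Minute hand = 43×6 = 258°
Difference = |21.5 - 258| = 236.5°
Since > 180°: 360 - 236.5 = 123.5°


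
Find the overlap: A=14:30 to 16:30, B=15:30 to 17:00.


Meeting A: 870-990 (in minutes from midnight)
Meeting B: 930-1020
Overlap start = max(870, 930) = 930
Overlap end = min(990, 1020) = 990
Overlap = max(0, 990 - 930) = 60 min

60 minutes


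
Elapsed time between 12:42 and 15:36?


End time in minutes: 15×60 + 36 = 936
Start time in minutes: 12×60 + 42 = 762
Difference = 936 - 762 = 174 minutes
= 2 hours 54 minutes

2h 54m


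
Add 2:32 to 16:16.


18:48

Start: 976 minutes from midnight
Add: 152 minutes
Total: 1128 minutes
Hours: 1128 ÷ 60 = 18 remainder 48


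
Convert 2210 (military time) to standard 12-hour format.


Hour: 22
22 - 12 = 10 → PM

10:10 PM


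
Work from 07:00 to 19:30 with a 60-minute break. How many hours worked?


Total time = (19×60+30) - (7×60+0)
= 1170 - 420 = 750 min
Minus break: 750 - 60 = 690 min
= 11h 30m

11h 30m (690 minutes)


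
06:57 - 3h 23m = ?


Start: 417 minutes from midnight
Subtract: 203 minutes
Remaining: 417 - 203 = 214
Hours: 3, Minutes: 34

03:34


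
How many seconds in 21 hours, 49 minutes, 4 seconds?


78544 seconds

Hours: 21 × 3600 = 75600
Minutes: 49 × 60 = 2940
Seconds: 4
Total = 75600 + 2940 + 4 = 78544


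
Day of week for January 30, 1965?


Zeller's congruence:
q=30, m=13, k=64, j=19
h = (30 + ⌊13×14/5⌋ + 64 + ⌊64/4⌋ + ⌊19/4⌋ - 2×19) mod 7
= (30 + 36 + 64 + 16 + 4 - 38) mod 7
= 112 mod 7 = 0
h=0 → Saturday

Saturday


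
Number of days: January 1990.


31 days

Month: January (month 1)
January has 31 days


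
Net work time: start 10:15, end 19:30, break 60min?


8h 15m (495 minutes)

Total time = (19×60+30) - (10×60+15)
= 1170 - 615 = 555 min
Minus break: 555 - 60 = 495 min
= 8h 15m


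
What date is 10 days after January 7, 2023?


Start: January 7, 2023
Add 10 days
January 7 + 10 = January 17, 2023

January 17, 2023


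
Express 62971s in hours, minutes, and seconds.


Hours: 62971 ÷ 3600 = 17 remainder 1771
Minutes: 1771 ÷ 60 = 29 remainder 31
Seconds: 31

17h 29m 31s


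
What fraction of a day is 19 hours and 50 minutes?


0.8264 (82.64%)

Total minutes: 19×60 + 50 = 1190
Day = 24×60 = 1440 minutes
Fraction = 1190/1440 ≈ 0.8264
As a percentage: 1190/1440 × 100 ≈ 82.64%


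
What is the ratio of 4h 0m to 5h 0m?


4:5 (0.80)

Duration 1: 240 minutes
Duration 2: 300 minutes
Ratio = 240:300
GCD = 60
Simplified = 4:5
As a decimal: 4/5 = 0.80


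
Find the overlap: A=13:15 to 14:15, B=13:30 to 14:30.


45 minutes

Meeting A: 795-855 (in minutes from midnight)
Meeting B: 810-870
Overlap start = max(795, 810) = 810
Overlap end = min(855, 870) = 855
Overlap = max(0, 855 - 810) = 45 min


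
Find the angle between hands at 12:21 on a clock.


Hour hand (12 ≡ 0 on the dial): 0×30 + 21×0.5 = 10.5°
Minute hand = 21×6 = 126°
Difference = |10.5 - 126| = 115.5°

115.5°


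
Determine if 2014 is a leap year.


No

Rules: divisible by 4 AND (not by 100 OR by 400)
2014 ÷ 4 = 503 remainder 2 → not divisible by 4
Not divisible by 4 → not a leap year


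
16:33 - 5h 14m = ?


Start: 993 minutes from midnight
Subtract: 314 minutes
Remaining: 993 - 314 = 679
Hours: 11, Minutes: 19

11:19


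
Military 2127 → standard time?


Hour: 21
21 - 12 = 9 → PM

9:27 PM


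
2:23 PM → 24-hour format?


Input: 2:23 PM
PM: 2 + 12 = 14

14:23


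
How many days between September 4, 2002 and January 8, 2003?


126 days

From September 4, 2002 to January 8, 2003
Rest of September 2002: 30 - 4 = 26
Full months: October 31, November 30, December 31
Days into January 2003: 8
Total = 26 + 31 + 30 + 31 + 8 = 126 days


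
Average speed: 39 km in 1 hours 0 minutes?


39.0 km/h

Distance: 39 km
Time: 1 hours
Speed = 39 / 1 = 39.0 km/h


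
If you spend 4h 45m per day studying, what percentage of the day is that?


Time: 285 minutes
Day: 1440 minutes
Percentage = (285/1440) × 100 ≈ 19.8%

19.8%


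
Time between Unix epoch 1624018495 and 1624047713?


29218 seconds (8.1 hours / 0.34 days)

Difference = 1624047713 - 1624018495 = 29218 seconds
In hours: 29218 / 3600 ≈ 8.1
In days: 29218 / 86400 ≈ 0.34


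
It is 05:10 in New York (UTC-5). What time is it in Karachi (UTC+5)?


15:10

Time difference = UTC+5 - UTC-5 = +10 hours
New hour = (5 + 10) mod 24
= 15 mod 24 = 15
Minutes unchanged → 15:10


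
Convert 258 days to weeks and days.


36 weeks 6 days

Weeks: 258 ÷ 7 = 36 remainder 6


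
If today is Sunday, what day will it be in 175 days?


Start: Sunday (index 6)
(6 + 175) mod 7
= 181 mod 7
= 6
Index 6 → Sunday

Sunday
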